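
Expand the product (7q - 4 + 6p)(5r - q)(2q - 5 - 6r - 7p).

112q²r - 239qr - 210qr² - 149pqr - 14q³ + 43q² + 37pq² + 100r + 120r² - 10pr - 20q + 2pq - 180pr² - 210p²r + 42p²q

(7q - 4 + 6p)(5r - q)(2q - 5 - 6r - 7p)
= (35qr - 7q² - 20r + 4q + 30pr - 6pq)(2q - 5 - 6r - 7p)    [distributive law]
= 70q²r - 175qr - 210qr² - 245pqr - 14q³ + 35q² + 42q²r + 49pq² - 40qr + 100r + 120r² + 140pr + 8q² - 20q - 24qr - 28pq + 60pqr - 150pr - 180pr² - 210p²r - 12pq² + 30pq + 36pqr + 42p²q    [distributive law]
= 112q²r - 239qr - 210qr² - 149pqr - 14q³ + 43q² + 37pq² + 100r + 120r² - 10pr - 20q + 2pq - 180pr² - 210p²r + 42p²q    [combine like terms]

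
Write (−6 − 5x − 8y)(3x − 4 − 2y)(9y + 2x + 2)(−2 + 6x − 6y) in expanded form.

(−6 − 5x − 8y)(3x − 4 − 2y)(9y + 2x + 2)(−2 + 6x − 6y)
= (−18x + 24 + 12y − 15x^2 + 20x + 10xy − 24xy + 32y + 16y^2)(9y + 2x + 2)(−2 + 6x − 6y)    [distributive law]
= (2x + 24 + 44y − 15x^2 − 14xy + 16y^2)(9y + 2x + 2)(−2 + 6x − 6y)    [combine like terms]
= (18xy + 4x^2 + 4x + 216y + 48x + 48 + 396y^2 + 88xy + 88y − 135x^2y − 30x^3 − 30x^2 − 126xy^2 − 28x^2y − 28xy + 144y^3 + 32xy^2 + 32y^2)(−2 + 6x − 6y)    [distributive law]
= (78xy − 26x^2 + 52x + 304y + 48 + 428y^2 − 163x^2y − 30x^3 − 94xy^2 + 144y^3)(−2 + 6x − 6y)    [combine like terms]
= −156xy + 468x^2y − 468xy^2 + 52x^2 − 156x^3 + 156x^2y − 104x + 312x^2 − 312xy − 608y + 1824xy − 1824y^2 − 96 + 288x − 288y − 856y^2 + 2568xy^2 − 2568y^3 + 326x^2y − 978x^3y + 978x^2y^2 + 60x^3 − 180x^4 + 180x^3y + 188xy^2 − 564x^2y^2 + 564xy^3 − 288y^3 + 864xy^3 − 864y^4    [distributive law]
= 1356xy + 950x^2y + 2288xy^2 + 364x^2 − 96x^3 + 184x − 896y − 2680y^2 − 96 − 2856y^3 − 798x^3y + 414x^2y^2 − 180x^4 + 1428xy^3 − 864y^4    [combine like terms]

1356xy + 950x^2y + 2288xy^2 + 364x^2 − 96x^3 + 184x − 896y − 2680y^2 − 96 − 2856y^3 − 798x^3y + 414x^2y^2 − 180x^4 + 1428xy^3 − 864y^4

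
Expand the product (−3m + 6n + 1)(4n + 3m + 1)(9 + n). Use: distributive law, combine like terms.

54mn + 6mn^2 − 81m^2 − 9m^2n + 226n^2 + 24n^3 + 91n + 9

(−3m + 6n + 1)(4n + 3m + 1)(9 + n)
= (−12mn − 9m^2 − 3m + 24n^2 + 18mn + 6n + 4n + 3m + 1)(9 + n)    [distributive law]
= (6mn − 9m^2 + 24n^2 + 10n + 1)(9 + n)    [combine like terms]
= 54mn + 6mn^2 − 81m^2 − 9m^2n + 216n^2 + 24n^3 + 90n + 10n^2 + 9 + n    [distributive law]
= 54mn + 6mn^2 − 81m^2 − 9m^2n + 226n^2 + 24n^3 + 91n + 9    [combine like terms]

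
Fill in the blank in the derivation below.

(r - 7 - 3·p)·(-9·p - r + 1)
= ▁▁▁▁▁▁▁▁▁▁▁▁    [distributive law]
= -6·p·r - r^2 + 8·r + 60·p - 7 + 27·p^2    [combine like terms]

Applying distributive law to the line above:

-9·p·r - r^2 + r + 63·p + 7·r - 7 + 27·p^2 + 3·p·r - 3·p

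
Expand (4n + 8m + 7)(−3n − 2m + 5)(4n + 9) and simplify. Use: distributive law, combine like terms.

(4n + 8m + 7)(−3n − 2m + 5)(4n + 9)
= (−12n^2 − 8mn + 20n − 24mn − 16m^2 + 40m − 21n − 14m + 35)(4n + 9)    [distributive law]
= (−12n^2 − 32mn − n − 16m^2 + 26m + 35)(4n + 9)    [combine like terms]
= −48n^3 − 108n^2 − 128mn^2 − 288mn − 4n^2 − 9n − 64m^2n − 144m^2 + 104mn + 234m + 140n + 315    [distributive law]
= −48n^3 − 112n^2 − 128mn^2 − 184mn + 131n − 64m^2n − 144m^2 + 234m + 315    [combine like terms]

−48n^3 − 112n^2 − 128mn^2 − 184mn + 131n − 64m^2n − 144m^2 + 234m + 315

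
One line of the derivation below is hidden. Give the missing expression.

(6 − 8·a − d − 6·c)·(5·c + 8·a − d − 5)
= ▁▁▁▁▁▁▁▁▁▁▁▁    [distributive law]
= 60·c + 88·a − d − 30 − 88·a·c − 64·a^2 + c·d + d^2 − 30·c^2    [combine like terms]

After distributive law, the bracketed line is:

30·c + 48·a − 6·d − 30 − 40·a·c − 64·a^2 + 8·a·d + 40·a − 5·c·d − 8·a·d + d^2 + 5·d − 30·c^2 − 48·a·c + 6·c·d + 30·c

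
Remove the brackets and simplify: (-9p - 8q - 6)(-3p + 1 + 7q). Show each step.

(-9p - 8q - 6)(-3p + 1 + 7q)
= 27p² - 9p - 63pq + 24pq - 8q - 56q² + 18p - 6 - 42q    [distributive law]
= 27p² + 9p - 39pq - 50q - 56q² - 6    [combine like terms]

27p² + 9p - 39pq - 50q - 56q² - 6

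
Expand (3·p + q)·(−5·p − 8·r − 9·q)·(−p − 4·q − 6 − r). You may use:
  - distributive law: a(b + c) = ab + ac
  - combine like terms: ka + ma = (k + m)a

15·p³ + 92·p²·q + 90·p² + 39·p²·r + 136·p·q·r + 144·p·r + 24·p·r² + 137·p·q² + 192·p·q + 41·q²·r + 48·q·r + 8·q·r² + 36·q³ + 54·q²

(3·p + q)·(−5·p − 8·r − 9·q)·(−p − 4·q − 6 − r)
= (−15·p² − 24·p·r − 27·p·q − 5·p·q − 8·q·r − 9·q²)·(−p − 4·q − 6 − r)    [distributive law]
= (−15·p² − 24·p·r − 32·p·q − 8·q·r − 9·q²)·(−p − 4·q − 6 − r)    [combine like terms]
= 15·p³ + 60·p²·q + 90·p² + 15·p²·r + 24·p²·r + 96·p·q·r + 144·p·r + 24·p·r² + 32·p²·q + 128·p·q² + 192·p·q + 32·p·q·r + 8·p·q·r + 32·q²·r + 48·q·r + 8·q·r² + 9·p·q² + 36·q³ + 54·q² + 9·q²·r    [distributive law]
= 15·p³ + 92·p²·q + 90·p² + 39·p²·r + 136·p·q·r + 144·p·r + 24·p·r² + 137·p·q² + 192·p·q + 41·q²·r + 48·q·r + 8·q·r² + 36·q³ + 54·q²    [combine like terms]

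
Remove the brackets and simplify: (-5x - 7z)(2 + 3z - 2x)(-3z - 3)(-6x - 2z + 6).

(-5x - 7z)(2 + 3z - 2x)(-3z - 3)(-6x - 2z + 6)
= (-10x - 15xz + 10x² - 14z - 21z² + 14xz)(-3z - 3)(-6x - 2z + 6)    [distributive law]
= (-10x - xz + 10x² - 14z - 21z²)(-3z - 3)(-6x - 2z + 6)    [combine like terms]
= (30xz + 30x + 3xz² + 3xz - 30x²z - 30x² + 42z² + 42z + 63z³ + 63z²)(-6x - 2z + 6)    [distributive law]
= (33xz + 30x + 3xz² - 30x²z - 30x² + 105z² + 42z + 63z³)(-6x - 2z + 6)    [combine like terms]
= -198x²z - 66xz² + 198xz - 180x² - 60xz + 180x - 18x²z² - 6xz³ + 18xz² + 180x³z + 60x²z² - 180x²z + 180x³ + 60x²z - 180x² - 630xz² - 210z³ + 630z² - 252xz - 84z² + 252z - 378xz³ - 126z⁴ + 378z³    [distributive law]
= -318x²z - 678xz² - 114xz - 360x² + 180x + 42x²z² - 384xz³ + 180x³z + 180x³ + 168z³ + 546z² + 252z - 126z⁴    [combine like terms]

-318x²z - 678xz² - 114xz - 360x² + 180x + 42x²z² - 384xz³ + 180x³z + 180x³ + 168z³ + 546z² + 252z - 126z⁴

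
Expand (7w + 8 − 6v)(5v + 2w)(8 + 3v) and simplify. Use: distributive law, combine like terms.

232vw + 69v^2w + 112w^2 + 42vw^2 + 320v − 120v^2 + 128w − 90v^3

(7w + 8 − 6v)(5v + 2w)(8 + 3v)
= (35vw + 14w^2 + 40v + 16w − 30v^2 − 12vw)(8 + 3v)    [distributive law]
= (23vw + 14w^2 + 40v + 16w − 30v^2)(8 + 3v)    [combine like terms]
= 184vw + 69v^2w + 112w^2 + 42vw^2 + 320v + 120v^2 + 128w + 48vw − 240v^2 − 90v^3    [distributive law]
= 232vw + 69v^2w + 112w^2 + 42vw^2 + 320v − 120v^2 + 128w − 90v^3    [combine like terms]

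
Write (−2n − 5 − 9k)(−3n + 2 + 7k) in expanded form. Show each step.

(−2n − 5 − 9k)(−3n + 2 + 7k)
= 6n^2 − 4n − 14kn + 15n − 10 − 35k + 27kn − 18k − 63k^2    [distributive law]
= 6n^2 + 11n + 13kn − 10 − 53k − 63k^2    [combine like terms]

6n^2 + 11n + 13kn − 10 − 53k − 63k^2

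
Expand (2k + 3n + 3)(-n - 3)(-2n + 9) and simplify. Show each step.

4kn² - 6kn - 54k + 6n³ - 3n² - 90n - 81

(2k + 3n + 3)(-n - 3)(-2n + 9)
= (-2kn - 6k - 3n² - 9n - 3n - 9)(-2n + 9)    [distributive law]
= (-2kn - 6k - 3n² - 12n - 9)(-2n + 9)    [combine like terms]
= 4kn² - 18kn + 12kn - 54k + 6n³ - 27n² + 24n² - 108n + 18n - 81    [distributive law]
= 4kn² - 6kn - 54k + 6n³ - 3n² - 90n - 81    [combine like terms]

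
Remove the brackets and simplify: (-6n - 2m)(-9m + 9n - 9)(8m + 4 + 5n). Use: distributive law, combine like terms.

378m^2n + 666mn - 252mn^2 + 54n^2 - 270n^3 + 216n + 144m^3 + 216m^2 + 72m

(-6n - 2m)(-9m + 9n - 9)(8m + 4 + 5n)
= (54mn - 54n^2 + 54n + 18m^2 - 18mn + 18m)(8m + 4 + 5n)    [distributive law]
= (36mn - 54n^2 + 54n + 18m^2 + 18m)(8m + 4 + 5n)    [combine like terms]
= 288m^2n + 144mn + 180mn^2 - 432mn^2 - 216n^2 - 270n^3 + 432mn + 216n + 270n^2 + 144m^3 + 72m^2 + 90m^2n + 144m^2 + 72m + 90mn    [distributive law]
= 378m^2n + 666mn - 252mn^2 + 54n^2 - 270n^3 + 216n + 144m^3 + 216m^2 + 72m    [combine like terms]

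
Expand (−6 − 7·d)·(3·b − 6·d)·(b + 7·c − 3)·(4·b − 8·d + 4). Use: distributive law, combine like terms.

−72·b^3 + 456·b^2·d + 144·b^2 − 504·b^2·c + 1428·b·c·d − 504·b·c − 468·b·d + 216·b − 1128·b·d^2 − 840·c·d^2 + 1008·c·d + 360·d^2 − 432·d − 84·b^3·d + 336·b^2·d^2 − 588·b^2·c·d + 2352·b·c·d^2 − 336·b·d^3 − 2352·c·d^3 + 1008·d^3

(−6 − 7·d)·(3·b − 6·d)·(b + 7·c − 3)·(4·b − 8·d + 4)
= (−18·b + 36·d − 21·b·d + 42·d^2)·(b + 7·c − 3)·(4·b − 8·d + 4)    [distributive law]
= (−18·b^2 − 126·b·c + 54·b + 36·b·d + 252·c·d − 108·d − 21·b^2·d − 147·b·c·d + 63·b·d + 42·b·d^2 + 294·c·d^2 − 126·d^2)·(4·b − 8·d + 4)    [distributive law]
= (−18·b^2 − 126·b·c + 54·b + 99·b·d + 252·c·d − 108·d − 21·b^2·d − 147·b·c·d + 42·b·d^2 + 294·c·d^2 − 126·d^2)·(4·b − 8·d + 4)    [combine like terms]
= −72·b^3 + 144·b^2·d − 72·b^2 − 504·b^2·c + 1008·b·c·d − 504·b·c + 216·b^2 − 432·b·d + 216·b + 396·b^2·d − 792·b·d^2 + 396·b·d + 1008·b·c·d − 2016·c·d^2 + 1008·c·d − 432·b·d + 864·d^2 − 432·d − 84·b^3·d + 168·b^2·d^2 − 84·b^2·d − 588·b^2·c·d + 1176·b·c·d^2 − 588·b·c·d + 168·b^2·d^2 − 336·b·d^3 + 168·b·d^2 + 1176·b·c·d^2 − 2352·c·d^3 + 1176·c·d^2 − 504·b·d^2 + 1008·d^3 − 504·d^2    [distributive law]
= −72·b^3 + 456·b^2·d + 144·b^2 − 504·b^2·c + 1428·b·c·d − 504·b·c − 468·b·d + 216·b − 1128·b·d^2 − 840·c·d^2 + 1008·c·d + 360·d^2 − 432·d − 84·b^3·d + 336·b^2·d^2 − 588·b^2·c·d + 2352·b·c·d^2 − 336·b·d^3 − 2352·c·d^3 + 1008·d^3    [combine like terms]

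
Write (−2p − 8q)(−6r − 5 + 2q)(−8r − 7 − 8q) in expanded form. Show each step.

−96pr² − 164pr − 64pqr − 70p − 52pq + 32pq² − 384qr² − 656qr − 256q²r − 280q − 208q² + 128q³

(−2p − 8q)(−6r − 5 + 2q)(−8r − 7 − 8q)
= (12pr + 10p − 4pq + 48qr + 40q − 16q²)(−8r − 7 − 8q)    [distributive law]
= −96pr² − 84pr − 96pqr − 80pr − 70p − 80pq + 32pqr + 28pq + 32pq² − 384qr² − 336qr − 384q²r − 320qr − 280q − 320q² + 128q²r + 112q² + 128q³    [distributive law]
= −96pr² − 164pr − 64pqr − 70p − 52pq + 32pq² − 384qr² − 656qr − 256q²r − 280q − 208q² + 128q³    [combine like terms]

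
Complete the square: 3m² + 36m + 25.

3m² + 36m + 25
= 3(m² + 12m) + 25    [factor out 3 from the m-terms]
= 3(m² + 12m + 36 - 36) + 25    [add and subtract 36 inside the bracket]
= 3(m + 6)² - 108 + 25    [perfect-square identity]
= 3(m + 6)² - 83    [combine constants]

3(m + 6)² - 83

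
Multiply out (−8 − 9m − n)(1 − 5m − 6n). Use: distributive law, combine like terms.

(−8 − 9m − n)(1 − 5m − 6n)
= −8 + 40m + 48n − 9m + 45m^2 + 54mn − n + 5mn + 6n^2    [distributive law]
= −8 + 31m + 47n + 45m^2 + 59mn + 6n^2    [combine like terms]

−8 + 31m + 47n + 45m^2 + 59mn + 6n^2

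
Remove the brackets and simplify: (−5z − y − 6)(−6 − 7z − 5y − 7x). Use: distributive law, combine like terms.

72z + 35z^2 + 32yz + 35xz + 36y + 5y^2 + 7xy + 36 + 42x

(−5z − y − 6)(−6 − 7z − 5y − 7x)
= 30z + 35z^2 + 25yz + 35xz + 6y + 7yz + 5y^2 + 7xy + 36 + 42z + 30y + 42x    [distributive law]
= 72z + 35z^2 + 32yz + 35xz + 36y + 5y^2 + 7xy + 36 + 42x    [combine like terms]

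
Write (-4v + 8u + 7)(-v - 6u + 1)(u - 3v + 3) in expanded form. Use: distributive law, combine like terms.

-44uv² - 12v³ + 45v² + 160u²v + 139uv - 54v - 48u³ - 178u² - 95u + 21

(-4v + 8u + 7)(-v - 6u + 1)(u - 3v + 3)
= (4v² + 24uv - 4v - 8uv - 48u² + 8u - 7v - 42u + 7)(u - 3v + 3)    [distributive law]
= (4v² + 16uv - 11v - 48u² - 34u + 7)(u - 3v + 3)    [combine like terms]
= 4uv² - 12v³ + 12v² + 16u²v - 48uv² + 48uv - 11uv + 33v² - 33v - 48u³ + 144u²v - 144u² - 34u² + 102uv - 102u + 7u - 21v + 21    [distributive law]
= -44uv² - 12v³ + 45v² + 160u²v + 139uv - 54v - 48u³ - 178u² - 95u + 21    [combine like terms]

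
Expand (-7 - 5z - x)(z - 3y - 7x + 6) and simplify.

-37z + 21y + 43x - 42 - 5z² + 15yz + 34xz + 3xy + 7x²

(-7 - 5z - x)(z - 3y - 7x + 6)
= -7z + 21y + 49x - 42 - 5z² + 15yz + 35xz - 30z - xz + 3xy + 7x² - 6x    [distributive law]
= -37z + 21y + 43x - 42 - 5z² + 15yz + 34xz + 3xy + 7x²    [combine like terms]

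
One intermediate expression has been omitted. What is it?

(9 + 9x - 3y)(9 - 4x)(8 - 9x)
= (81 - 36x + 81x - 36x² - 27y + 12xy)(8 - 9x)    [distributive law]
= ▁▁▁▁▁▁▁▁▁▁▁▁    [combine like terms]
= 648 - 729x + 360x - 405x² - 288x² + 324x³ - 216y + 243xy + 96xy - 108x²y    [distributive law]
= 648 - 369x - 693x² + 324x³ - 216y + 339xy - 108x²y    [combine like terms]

By combine like terms:

(81 + 45x - 36x² - 27y + 12xy)(8 - 9x)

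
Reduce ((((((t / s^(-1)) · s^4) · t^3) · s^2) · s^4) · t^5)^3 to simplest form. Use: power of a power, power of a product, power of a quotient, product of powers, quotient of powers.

s^33t^27

((((((t / s^(-1)) · s^4) · t^3) · s^2) · s^4) · t^5)^3
= ((((((t / s^(-1)) · s^4) · t^3) · s^2) · s^4)^3) · ((t^5)^3)    [power of a product]
= ((((((t / s^(-1)) · s^4) · t^3) · s^2)^3) · ((s^4)^3)) · ((t^5)^3)    [power of a product]
= ((((((t / s^(-1)) · s^4) · t^3)^3) · ((s^2)^3)) · ((s^4)^3)) · ((t^5)^3)    [power of a product]
= ((((((t / s^(-1)) · s^4)^3) · ((t^3)^3)) · ((s^2)^3)) · ((s^4)^3)) · ((t^5)^3)    [power of a product]
= ((((((t / s^(-1))^3) · ((s^4)^3)) · ((t^3)^3)) · ((s^2)^3)) · ((s^4)^3)) · ((t^5)^3)    [power of a product]
= ((((((t^3) / ((s^(-1))^3)) · ((s^4)^3)) · ((t^3)^3)) · ((s^2)^3)) · ((s^4)^3)) · ((t^5)^3)    [power of a quotient]
= (((((t^3 / s^(-3)) · ((s^4)^3)) · ((t^3)^3)) · ((s^2)^3)) · ((s^4)^3)) · ((t^5)^3)    [power of a power]
= (((((t^3 / s^(-3)) · s^12) · ((t^3)^3)) · ((s^2)^3)) · ((s^4)^3)) · ((t^5)^3)    [power of a power]
= (((((t^3 / s^(-3)) · s^12) · t^9) · ((s^2)^3)) · ((s^4)^3)) · ((t^5)^3)    [power of a power]
= (((((t^3 / s^(-3)) · s^12) · t^9) · s^6) · ((s^4)^3)) · ((t^5)^3)    [power of a power]
= (((((t^3 / s^(-3)) · s^12) · t^9) · s^6) · s^12) · ((t^5)^3)    [power of a power]
= (((((t^3 / s^(-3)) · s^12) · t^9) · s^6) · s^12) · t^15    [power of a power]
= s^33t^27    [quotient of powers; product of powers]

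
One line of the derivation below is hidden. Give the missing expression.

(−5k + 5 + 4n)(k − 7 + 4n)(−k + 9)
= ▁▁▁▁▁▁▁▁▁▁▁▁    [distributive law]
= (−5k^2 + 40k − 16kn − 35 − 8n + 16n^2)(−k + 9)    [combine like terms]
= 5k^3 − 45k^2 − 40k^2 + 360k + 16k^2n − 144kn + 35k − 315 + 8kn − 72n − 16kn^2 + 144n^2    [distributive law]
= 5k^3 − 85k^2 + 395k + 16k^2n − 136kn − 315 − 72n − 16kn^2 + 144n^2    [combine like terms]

After distributive law, the bracketed line is:

(−5k^2 + 35k − 20kn + 5k − 35 + 20n + 4kn − 28n + 16n^2)(−k + 9)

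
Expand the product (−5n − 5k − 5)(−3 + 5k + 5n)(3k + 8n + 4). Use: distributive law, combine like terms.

−310kn − 180n^2 + 80n − 350k^2n − 475kn^2 − 200n^3 − 130k^2 + 5k − 75k^3 + 60

(−5n − 5k − 5)(−3 + 5k + 5n)(3k + 8n + 4)
= (15n − 25kn − 25n^2 + 15k − 25k^2 − 25kn + 15 − 25k − 25n)(3k + 8n + 4)    [distributive law]
= (−10n − 50kn − 25n^2 − 10k − 25k^2 + 15)(3k + 8n + 4)    [combine like terms]
= −30kn − 80n^2 − 40n − 150k^2n − 400kn^2 − 200kn − 75kn^2 − 200n^3 − 100n^2 − 30k^2 − 80kn − 40k − 75k^3 − 200k^2n − 100k^2 + 45k + 120n + 60    [distributive law]
= −310kn − 180n^2 + 80n − 350k^2n − 475kn^2 − 200n^3 − 130k^2 + 5k − 75k^3 + 60    [combine like terms]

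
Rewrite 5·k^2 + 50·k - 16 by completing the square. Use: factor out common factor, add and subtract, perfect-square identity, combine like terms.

5(k + 5)^2 - 141

5·k^2 + 50·k - 16
= 5(k^2 + 10·k) - 16    [factor out 5 from the k-terms]
= 5(k^2 + 10·k + 25 - 25) - 16    [add and subtract 25 inside the bracket]
= 5(k + 5)^2 - 125 - 16    [perfect-square identity]
= 5(k + 5)^2 - 141    [combine constants]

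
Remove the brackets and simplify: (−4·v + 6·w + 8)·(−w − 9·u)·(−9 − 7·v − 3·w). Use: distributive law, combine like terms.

20·v·w − 28·v²·w + 30·v·w² + 180·u·v − 252·u·v² + 270·u·v·w + 78·w² + 18·w³ + 702·u·w + 162·u·w² + 72·w + 648·u

(−4·v + 6·w + 8)·(−w − 9·u)·(−9 − 7·v − 3·w)
= (4·v·w + 36·u·v − 6·w² − 54·u·w − 8·w − 72·u)·(−9 − 7·v − 3·w)    [distributive law]
= −36·v·w − 28·v²·w − 12·v·w² − 324·u·v − 252·u·v² − 108·u·v·w + 54·w² + 42·v·w² + 18·w³ + 486·u·w + 378·u·v·w + 162·u·w² + 72·w + 56·v·w + 24·w² + 648·u + 504·u·v + 216·u·w    [distributive law]
= 20·v·w − 28·v²·w + 30·v·w² + 180·u·v − 252·u·v² + 270·u·v·w + 78·w² + 18·w³ + 702·u·w + 162·u·w² + 72·w + 648·u    [combine like terms]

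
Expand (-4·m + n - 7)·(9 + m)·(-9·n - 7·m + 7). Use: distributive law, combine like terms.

331·m·n + 273·m² + 140·m + 29·m²·n + 28·m³ - 81·n² + 630·n - 9·m·n² - 441

(-4·m + n - 7)·(9 + m)·(-9·n - 7·m + 7)
= (-36·m - 4·m² + 9·n + m·n - 63 - 7·m)·(-9·n - 7·m + 7)    [distributive law]
= (-43·m - 4·m² + 9·n + m·n - 63)·(-9·n - 7·m + 7)    [combine like terms]
= 387·m·n + 301·m² - 301·m + 36·m²·n + 28·m³ - 28·m² - 81·n² - 63·m·n + 63·n - 9·m·n² - 7·m²·n + 7·m·n + 567·n + 441·m - 441    [distributive law]
= 331·m·n + 273·m² + 140·m + 29·m²·n + 28·m³ - 81·n² + 630·n - 9·m·n² - 441    [combine like terms]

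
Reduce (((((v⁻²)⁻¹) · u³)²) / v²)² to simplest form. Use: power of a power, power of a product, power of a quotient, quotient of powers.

u¹²v⁴

(((((v⁻²)⁻¹) · u³)²) / v²)²
= (((((v⁻²)⁻¹) · u³)²)²) / ((v²)²)    [power of a quotient]
= ((((v⁻²)⁻¹) · u³)⁴) / ((v²)²)    [power of a power]
= ((((v⁻²)⁻¹)⁴) · ((u³)⁴)) / ((v²)²)    [power of a product]
= (((v⁻²)⁻⁴) · ((u³)⁴)) / ((v²)²)    [power of a power]
= (v⁸ · ((u³)⁴)) / ((v²)²)    [power of a power]
= (v⁸ · u¹²) / ((v²)²)    [power of a power]
= (v⁸ · u¹²) / v⁴    [power of a power]
= u¹²v⁴    [quotient of powers]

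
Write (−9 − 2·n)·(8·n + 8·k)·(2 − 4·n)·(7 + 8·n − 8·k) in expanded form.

(−9 − 2·n)·(8·n + 8·k)·(2 − 4·n)·(7 + 8·n − 8·k)
= (−72·n − 72·k − 16·n^2 − 16·k·n)·(2 − 4·n)·(7 + 8·n − 8·k)    [distributive law]
= (−144·n + 288·n^2 − 144·k + 288·k·n − 32·n^2 + 64·n^3 − 32·k·n + 64·k·n^2)·(7 + 8·n − 8·k)    [distributive law]
= (−144·n + 256·n^2 − 144·k + 256·k·n + 64·n^3 + 64·k·n^2)·(7 + 8·n − 8·k)    [combine like terms]
= −1008·n − 1152·n^2 + 1152·k·n + 1792·n^2 + 2048·n^3 − 2048·k·n^2 − 1008·k − 1152·k·n + 1152·k^2 + 1792·k·n + 2048·k·n^2 − 2048·k^2·n + 448·n^3 + 512·n^4 − 512·k·n^3 + 448·k·n^2 + 512·k·n^3 − 512·k^2·n^2    [distributive law]
= −1008·n + 640·n^2 + 1792·k·n + 2496·n^3 + 448·k·n^2 − 1008·k + 1152·k^2 − 2048·k^2·n + 512·n^4 − 512·k^2·n^2    [combine like terms]

−1008·n + 640·n^2 + 1792·k·n + 2496·n^3 + 448·k·n^2 − 1008·k + 1152·k^2 − 2048·k^2·n + 512·n^4 − 512·k^2·n^2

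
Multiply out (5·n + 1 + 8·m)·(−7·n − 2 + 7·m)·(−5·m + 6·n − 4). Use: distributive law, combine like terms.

(5·n + 1 + 8·m)·(−7·n − 2 + 7·m)·(−5·m + 6·n − 4)
= (−35·n² − 10·n + 35·m·n − 7·n − 2 + 7·m − 56·m·n − 16·m + 56·m²)·(−5·m + 6·n − 4)    [distributive law]
= (−35·n² − 17·n − 21·m·n − 2 − 9·m + 56·m²)·(−5·m + 6·n − 4)    [combine like terms]
= 175·m·n² − 210·n³ + 140·n² + 85·m·n − 102·n² + 68·n + 105·m²·n − 126·m·n² + 84·m·n + 10·m − 12·n + 8 + 45·m² − 54·m·n + 36·m − 280·m³ + 336·m²·n − 224·m²    [distributive law]
= 49·m·n² − 210·n³ + 38·n² + 115·m·n + 56·n + 441·m²·n + 46·m + 8 − 179·m² − 280·m³    [combine like terms]

49·m·n² − 210·n³ + 38·n² + 115·m·n + 56·n + 441·m²·n + 46·m + 8 − 179·m² − 280·m³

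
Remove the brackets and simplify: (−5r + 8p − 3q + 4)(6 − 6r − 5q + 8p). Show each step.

−54r + 30r^2 + 43qr − 88pr + 80p − 64pq + 64p^2 − 38q + 15q^2 + 24

(−5r + 8p − 3q + 4)(6 − 6r − 5q + 8p)
= −30r + 30r^2 + 25qr − 40pr + 48p − 48pr − 40pq + 64p^2 − 18q + 18qr + 15q^2 − 24pq + 24 − 24r − 20q + 32p    [distributive law]
= −54r + 30r^2 + 43qr − 88pr + 80p − 64pq + 64p^2 − 38q + 15q^2 + 24    [combine like terms]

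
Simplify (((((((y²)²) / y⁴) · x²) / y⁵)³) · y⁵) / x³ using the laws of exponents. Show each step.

(((((((y²)²) / y⁴) · x²) / y⁵)³) · y⁵) / x³
= (((((((y²)²) / y⁴) · x²)³) / ((y⁵)³)) · y⁵) / x³    [power of a quotient]
= (((((((y²)²) / y⁴)³) · ((x²)³)) / ((y⁵)³)) · y⁵) / x³    [power of a product]
= (((((((y²)²)³) / ((y⁴)³)) · ((x²)³)) / ((y⁵)³)) · y⁵) / x³    [power of a quotient]
= ((((((y²)⁶) / ((y⁴)³)) · ((x²)³)) / ((y⁵)³)) · y⁵) / x³    [power of a power]
= ((((y¹² / ((y⁴)³)) · ((x²)³)) / ((y⁵)³)) · y⁵) / x³    [power of a power]
= ((((y¹² / y¹²) · ((x²)³)) / ((y⁵)³)) · y⁵) / x³    [power of a power]
= (((y⁰ · ((x²)³)) / ((y⁵)³)) · y⁵) / x³    [quotient of powers]
= (((y⁰ · x⁶) / ((y⁵)³)) · y⁵) / x³    [power of a power]
= (((y⁰ · x⁶) / y¹⁵) · y⁵) / x³    [power of a power]
= x³y⁻¹⁰    [quotient of powers; product of powers]

x³y⁻¹⁰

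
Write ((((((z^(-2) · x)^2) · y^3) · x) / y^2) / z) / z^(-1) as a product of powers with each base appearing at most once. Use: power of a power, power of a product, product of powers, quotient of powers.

x^3yz^(-4)

((((((z^(-2) · x)^2) · y^3) · x) / y^2) / z) / z^(-1)
= (((((((z^(-2))^2) · (x^2)) · y^3) · x) / y^2) / z) / z^(-1)    [power of a product]
= (((((z^(-4) · (x^2)) · y^3) · x) / y^2) / z) / z^(-1)    [power of a power]
= x^3yz^(-4)    [quotient of powers; product of powers]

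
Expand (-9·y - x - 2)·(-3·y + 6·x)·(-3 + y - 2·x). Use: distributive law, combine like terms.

-75·y^2 + 27·y^3 - 105·x·y^2 + 129·x·y + 96·x^2·y + 42·x^2 + 12·x^3 - 18·y + 36·x

(-9·y - x - 2)·(-3·y + 6·x)·(-3 + y - 2·x)
= (27·y^2 - 54·x·y + 3·x·y - 6·x^2 + 6·y - 12·x)·(-3 + y - 2·x)    [distributive law]
= (27·y^2 - 51·x·y - 6·x^2 + 6·y - 12·x)·(-3 + y - 2·x)    [combine like terms]
= -81·y^2 + 27·y^3 - 54·x·y^2 + 153·x·y - 51·x·y^2 + 102·x^2·y + 18·x^2 - 6·x^2·y + 12·x^3 - 18·y + 6·y^2 - 12·x·y + 36·x - 12·x·y + 24·x^2    [distributive law]
= -75·y^2 + 27·y^3 - 105·x·y^2 + 129·x·y + 96·x^2·y + 42·x^2 + 12·x^3 - 18·y + 36·x    [combine like terms]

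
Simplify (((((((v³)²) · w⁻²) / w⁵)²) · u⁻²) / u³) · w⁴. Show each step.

(((((((v³)²) · w⁻²) / w⁵)²) · u⁻²) / u³) · w⁴
= (((((((v³)²) · w⁻²)²) / ((w⁵)²)) · u⁻²) / u³) · w⁴    [power of a quotient]
= (((((((v³)²)²) · ((w⁻²)²)) / ((w⁵)²)) · u⁻²) / u³) · w⁴    [power of a product]
= ((((((v³)⁴) · ((w⁻²)²)) / ((w⁵)²)) · u⁻²) / u³) · w⁴    [power of a power]
= ((((v¹² · ((w⁻²)²)) / ((w⁵)²)) · u⁻²) / u³) · w⁴    [power of a power]
= ((((v¹² · w⁻⁴) / ((w⁵)²)) · u⁻²) / u³) · w⁴    [power of a power]
= ((((v¹² · w⁻⁴) / w¹⁰) · u⁻²) / u³) · w⁴    [power of a power]
= u⁻⁵·v¹²·w⁻¹⁰    [quotient of powers; product of powers]

u⁻⁵·v¹²·w⁻¹⁰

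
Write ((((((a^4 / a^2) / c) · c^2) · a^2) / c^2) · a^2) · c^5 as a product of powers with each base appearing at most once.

((((((a^4 / a^2) / c) · c^2) · a^2) / c^2) · a^2) · c^5
= (((((a^2 / c) · c^2) · a^2) / c^2) · a^2) · c^5    [quotient of powers]
= a^6·c^4    [quotient of powers; product of powers]

a^6·c^4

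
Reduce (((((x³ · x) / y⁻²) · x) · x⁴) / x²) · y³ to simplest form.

x⁷y⁵

(((((x³ · x) / y⁻²) · x) · x⁴) / x²) · y³
= ((((x⁴ / y⁻²) · x) · x⁴) / x²) · y³    [product of powers]
= x⁷y⁵    [quotient of powers; product of powers]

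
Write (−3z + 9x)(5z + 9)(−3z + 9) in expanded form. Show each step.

45z^3 − 54z^2 − 243z − 135xz^2 + 162xz + 729x

(−3z + 9x)(5z + 9)(−3z + 9)
= (−15z^2 − 27z + 45xz + 81x)(−3z + 9)    [distributive law]
= 45z^3 − 135z^2 + 81z^2 − 243z − 135xz^2 + 405xz − 243xz + 729x    [distributive law]
= 45z^3 − 54z^2 − 243z − 135xz^2 + 162xz + 729x    [combine like terms]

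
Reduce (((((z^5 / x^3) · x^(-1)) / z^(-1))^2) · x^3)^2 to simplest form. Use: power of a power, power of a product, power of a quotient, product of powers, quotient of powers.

(((((z^5 / x^3) · x^(-1)) / z^(-1))^2) · x^3)^2
= (((((z^5 / x^3) · x^(-1)) / z^(-1))^2)^2) · ((x^3)^2)    [power of a product]
= ((((z^5 / x^3) · x^(-1)) / z^(-1))^4) · ((x^3)^2)    [power of a power]
= ((((z^5 / x^3) · x^(-1))^4) / ((z^(-1))^4)) · ((x^3)^2)    [power of a quotient]
= ((((z^5 / x^3)^4) · ((x^(-1))^4)) / ((z^(-1))^4)) · ((x^3)^2)    [power of a product]
= (((((z^5)^4) / ((x^3)^4)) · ((x^(-1))^4)) / ((z^(-1))^4)) · ((x^3)^2)    [power of a quotient]
= (((z^20 / ((x^3)^4)) · ((x^(-1))^4)) / ((z^(-1))^4)) · ((x^3)^2)    [power of a power]
= (((z^20 / x^12) · ((x^(-1))^4)) / ((z^(-1))^4)) · ((x^3)^2)    [power of a power]
= (((z^20 / x^12) · x^(-4)) / ((z^(-1))^4)) · ((x^3)^2)    [power of a power]
= (((z^20 / x^12) · x^(-4)) / z^(-4)) · ((x^3)^2)    [power of a power]
= (((z^20 / x^12) · x^(-4)) / z^(-4)) · x^6    [power of a power]
= x^(-10)·z^24    [quotient of powers; product of powers]

x^(-10)·z^24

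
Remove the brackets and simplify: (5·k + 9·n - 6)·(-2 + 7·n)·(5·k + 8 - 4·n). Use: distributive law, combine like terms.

-50·k^2 - 20·k + 20·k·n + 175·k^2·n + 175·k·n^2 - 528·n + 744·n^2 - 252·n^3 + 96

(5·k + 9·n - 6)·(-2 + 7·n)·(5·k + 8 - 4·n)
= (-10·k + 35·k·n - 18·n + 63·n^2 + 12 - 42·n)·(5·k + 8 - 4·n)    [distributive law]
= (-10·k + 35·k·n - 60·n + 63·n^2 + 12)·(5·k + 8 - 4·n)    [combine like terms]
= -50·k^2 - 80·k + 40·k·n + 175·k^2·n + 280·k·n - 140·k·n^2 - 300·k·n - 480·n + 240·n^2 + 315·k·n^2 + 504·n^2 - 252·n^3 + 60·k + 96 - 48·n    [distributive law]
= -50·k^2 - 20·k + 20·k·n + 175·k^2·n + 175·k·n^2 - 528·n + 744·n^2 - 252·n^3 + 96    [combine like terms]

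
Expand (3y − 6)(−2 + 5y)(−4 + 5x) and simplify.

144y − 180xy − 60y² + 75xy² − 48 + 60x

(3y − 6)(−2 + 5y)(−4 + 5x)
= (−6y + 15y² + 12 − 30y)(−4 + 5x)    [distributive law]
= (−36y + 15y² + 12)(−4 + 5x)    [combine like terms]
= 144y − 180xy − 60y² + 75xy² − 48 + 60x    [distributive law]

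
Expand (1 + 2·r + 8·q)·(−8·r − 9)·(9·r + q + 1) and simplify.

−250·r^2 − 738·q·r − 107·r − 81·q − 9 − 144·r^3 − 592·q·r^2 − 64·q^2·r − 72·q^2

(1 + 2·r + 8·q)·(−8·r − 9)·(9·r + q + 1)
= (−8·r − 9 − 16·r^2 − 18·r − 64·q·r − 72·q)·(9·r + q + 1)    [distributive law]
= (−26·r − 9 − 16·r^2 − 64·q·r − 72·q)·(9·r + q + 1)    [combine like terms]
= −234·r^2 − 26·q·r − 26·r − 81·r − 9·q − 9 − 144·r^3 − 16·q·r^2 − 16·r^2 − 576·q·r^2 − 64·q^2·r − 64·q·r − 648·q·r − 72·q^2 − 72·q    [distributive law]
= −250·r^2 − 738·q·r − 107·r − 81·q − 9 − 144·r^3 − 592·q·r^2 − 64·q^2·r − 72·q^2    [combine like terms]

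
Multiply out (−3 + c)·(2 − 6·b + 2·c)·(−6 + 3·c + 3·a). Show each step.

(−3 + c)·(2 − 6·b + 2·c)·(−6 + 3·c + 3·a)
= (−6 + 18·b − 6·c + 2·c − 6·b·c + 2·c^2)·(−6 + 3·c + 3·a)    [distributive law]
= (−6 + 18·b − 4·c − 6·b·c + 2·c^2)·(−6 + 3·c + 3·a)    [combine like terms]
= 36 − 18·c − 18·a − 108·b + 54·b·c + 54·a·b + 24·c − 12·c^2 − 12·a·c + 36·b·c − 18·b·c^2 − 18·a·b·c − 12·c^2 + 6·c^3 + 6·a·c^2    [distributive law]
= 36 + 6·c − 18·a − 108·b + 90·b·c + 54·a·b − 24·c^2 − 12·a·c − 18·b·c^2 − 18·a·b·c + 6·c^3 + 6·a·c^2    [combine like terms]

36 + 6·c − 18·a − 108·b + 90·b·c + 54·a·b − 24·c^2 − 12·a·c − 18·b·c^2 − 18·a·b·c + 6·c^3 + 6·a·c^2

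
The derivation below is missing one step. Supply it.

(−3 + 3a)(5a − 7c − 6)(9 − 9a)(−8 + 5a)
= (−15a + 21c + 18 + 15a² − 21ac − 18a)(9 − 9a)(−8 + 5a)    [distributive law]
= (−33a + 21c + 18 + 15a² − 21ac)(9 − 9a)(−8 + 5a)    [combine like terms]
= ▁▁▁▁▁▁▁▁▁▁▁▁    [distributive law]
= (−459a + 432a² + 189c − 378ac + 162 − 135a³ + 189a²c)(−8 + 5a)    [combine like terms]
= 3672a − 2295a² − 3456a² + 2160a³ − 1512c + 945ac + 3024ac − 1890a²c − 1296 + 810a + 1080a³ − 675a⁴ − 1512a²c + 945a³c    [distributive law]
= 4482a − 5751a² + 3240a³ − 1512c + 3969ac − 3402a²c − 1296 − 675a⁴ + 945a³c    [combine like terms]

After distributive law, the bracketed line is:

(−297a + 297a² + 189c − 189ac + 162 − 162a + 135a² − 135a³ − 189ac + 189a²c)(−8 + 5a)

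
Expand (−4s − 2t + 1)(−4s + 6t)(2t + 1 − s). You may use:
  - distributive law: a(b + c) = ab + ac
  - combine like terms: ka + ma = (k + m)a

(−4s − 2t + 1)(−4s + 6t)(2t + 1 − s)
= (16s² − 24st + 8st − 12t² − 4s + 6t)(2t + 1 − s)    [distributive law]
= (16s² − 16st − 12t² − 4s + 6t)(2t + 1 − s)    [combine like terms]
= 32s²t + 16s² − 16s³ − 32st² − 16st + 16s²t − 24t³ − 12t² + 12st² − 8st − 4s + 4s² + 12t² + 6t − 6st    [distributive law]
= 48s²t + 20s² − 16s³ − 20st² − 30st − 24t³ − 4s + 6t    [combine like terms]

48s²t + 20s² − 16s³ − 20st² − 30st − 24t³ − 4s + 6t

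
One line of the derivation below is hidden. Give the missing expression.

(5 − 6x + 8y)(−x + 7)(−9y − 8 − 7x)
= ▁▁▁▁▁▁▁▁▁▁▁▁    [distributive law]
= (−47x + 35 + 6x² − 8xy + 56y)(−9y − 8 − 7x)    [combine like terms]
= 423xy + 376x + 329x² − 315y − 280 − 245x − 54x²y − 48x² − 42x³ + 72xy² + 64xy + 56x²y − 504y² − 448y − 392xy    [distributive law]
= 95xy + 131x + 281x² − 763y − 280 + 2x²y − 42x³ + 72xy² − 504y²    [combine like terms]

After distributive law, the bracketed line is:

(−5x + 35 + 6x² − 42x − 8xy + 56y)(−9y − 8 − 7x)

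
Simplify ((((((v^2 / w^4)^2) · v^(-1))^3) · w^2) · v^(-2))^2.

((((((v^2 / w^4)^2) · v^(-1))^3) · w^2) · v^(-2))^2
= ((((((v^2 / w^4)^2) · v^(-1))^3) · w^2)^2) · ((v^(-2))^2)    [power of a product]
= ((((((v^2 / w^4)^2) · v^(-1))^3)^2) · ((w^2)^2)) · ((v^(-2))^2)    [power of a product]
= (((((v^2 / w^4)^2) · v^(-1))^6) · ((w^2)^2)) · ((v^(-2))^2)    [power of a power]
= (((((v^2 / w^4)^2)^6) · ((v^(-1))^6)) · ((w^2)^2)) · ((v^(-2))^2)    [power of a product]
= ((((v^2 / w^4)^12) · ((v^(-1))^6)) · ((w^2)^2)) · ((v^(-2))^2)    [power of a power]
= (((((v^2)^12) / ((w^4)^12)) · ((v^(-1))^6)) · ((w^2)^2)) · ((v^(-2))^2)    [power of a quotient]
= (((v^24 / ((w^4)^12)) · ((v^(-1))^6)) · ((w^2)^2)) · ((v^(-2))^2)    [power of a power]
= (((v^24 / w^48) · ((v^(-1))^6)) · ((w^2)^2)) · ((v^(-2))^2)    [power of a power]
= (((v^24 / w^48) · v^(-6)) · ((w^2)^2)) · ((v^(-2))^2)    [power of a power]
= (((v^24 / w^48) · v^(-6)) · w^4) · ((v^(-2))^2)    [power of a power]
= (((v^24 / w^48) · v^(-6)) · w^4) · v^(-4)    [power of a power]
= v^14w^(-44)    [quotient of powers; product of powers]

v^14w^(-44)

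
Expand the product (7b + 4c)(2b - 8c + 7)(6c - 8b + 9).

468b^2c - 112b^3 - 266b^2 - 32bc^2 - 362bc + 441b - 192c^3 - 120c^2 + 252c

(7b + 4c)(2b - 8c + 7)(6c - 8b + 9)
= (14b^2 - 56bc + 49b + 8bc - 32c^2 + 28c)(6c - 8b + 9)    [distributive law]
= (14b^2 - 48bc + 49b - 32c^2 + 28c)(6c - 8b + 9)    [combine like terms]
= 84b^2c - 112b^3 + 126b^2 - 288bc^2 + 384b^2c - 432bc + 294bc - 392b^2 + 441b - 192c^3 + 256bc^2 - 288c^2 + 168c^2 - 224bc + 252c    [distributive law]
= 468b^2c - 112b^3 - 266b^2 - 32bc^2 - 362bc + 441b - 192c^3 - 120c^2 + 252c    [combine like terms]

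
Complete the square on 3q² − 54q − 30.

3(q − 9)² − 273

3q² − 54q − 30
= 3(q² − 18q) − 30    [factor out 3 from the q-terms]
= 3(q² − 18q + 81 − 81) − 30    [add and subtract 81 inside the bracket]
= 3(q − 9)² − 243 − 30    [perfect-square identity]
= 3(q − 9)² − 273    [combine constants]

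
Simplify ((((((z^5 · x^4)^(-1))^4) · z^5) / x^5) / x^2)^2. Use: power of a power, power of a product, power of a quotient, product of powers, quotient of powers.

x^(-46)z^(-30)

((((((z^5 · x^4)^(-1))^4) · z^5) / x^5) / x^2)^2
= ((((((z^5 · x^4)^(-1))^4) · z^5) / x^5)^2) / ((x^2)^2)    [power of a quotient]
= ((((((z^5 · x^4)^(-1))^4) · z^5)^2) / ((x^5)^2)) / ((x^2)^2)    [power of a quotient]
= ((((((z^5 · x^4)^(-1))^4)^2) · ((z^5)^2)) / ((x^5)^2)) / ((x^2)^2)    [power of a product]
= (((((z^5 · x^4)^(-1))^8) · ((z^5)^2)) / ((x^5)^2)) / ((x^2)^2)    [power of a power]
= ((((z^5 · x^4)^(-8)) · ((z^5)^2)) / ((x^5)^2)) / ((x^2)^2)    [power of a power]
= (((((z^5)^(-8)) · ((x^4)^(-8))) · ((z^5)^2)) / ((x^5)^2)) / ((x^2)^2)    [power of a product]
= (((z^(-40) · ((x^4)^(-8))) · ((z^5)^2)) / ((x^5)^2)) / ((x^2)^2)    [power of a power]
= (((z^(-40) · x^(-32)) · ((z^5)^2)) / ((x^5)^2)) / ((x^2)^2)    [power of a power]
= (((z^(-40) · x^(-32)) · z^10) / ((x^5)^2)) / ((x^2)^2)    [power of a power]
= (((z^(-40) · x^(-32)) · z^10) / x^10) / ((x^2)^2)    [power of a power]
= (((z^(-40) · x^(-32)) · z^10) / x^10) / x^4    [power of a power]
= x^(-46)z^(-30)    [quotient of powers; product of powers]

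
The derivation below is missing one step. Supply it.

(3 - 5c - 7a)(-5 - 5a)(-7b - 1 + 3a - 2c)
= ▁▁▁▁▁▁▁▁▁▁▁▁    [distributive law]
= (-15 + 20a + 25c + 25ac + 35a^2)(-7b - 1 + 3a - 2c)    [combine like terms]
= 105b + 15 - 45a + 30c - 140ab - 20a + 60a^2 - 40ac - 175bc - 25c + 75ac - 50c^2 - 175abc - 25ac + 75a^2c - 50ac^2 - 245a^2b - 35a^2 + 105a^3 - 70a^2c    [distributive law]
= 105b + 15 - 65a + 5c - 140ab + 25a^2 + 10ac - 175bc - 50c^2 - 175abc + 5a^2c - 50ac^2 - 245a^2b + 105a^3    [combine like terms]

After distributive law, the bracketed line is:

(-15 - 15a + 25c + 25ac + 35a + 35a^2)(-7b - 1 + 3a - 2c)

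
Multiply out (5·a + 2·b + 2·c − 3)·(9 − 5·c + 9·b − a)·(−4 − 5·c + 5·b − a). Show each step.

−165·a − 165·a·c + 77·a·b − 28·a^2 + 145·a·c^2 − 358·a·b·c + 52·a^2·c + 197·a·b^2 − 68·a^2·b + 5·a^3 − 99·b + 178·b·c − 117·b^2 − 90·b·c^2 − 50·b^2·c + 90·b^3 + 3·c − 125·c^2 + 50·c^3 + 108

(5·a + 2·b + 2·c − 3)·(9 − 5·c + 9·b − a)·(−4 − 5·c + 5·b − a)
= (45·a − 25·a·c + 45·a·b − 5·a^2 + 18·b − 10·b·c + 18·b^2 − 2·a·b + 18·c − 10·c^2 + 18·b·c − 2·a·c − 27 + 15·c − 27·b + 3·a)·(−4 − 5·c + 5·b − a)    [distributive law]
= (48·a − 27·a·c + 43·a·b − 5·a^2 − 9·b + 8·b·c + 18·b^2 + 33·c − 10·c^2 − 27)·(−4 − 5·c + 5·b − a)    [combine like terms]
= −192·a − 240·a·c + 240·a·b − 48·a^2 + 108·a·c + 135·a·c^2 − 135·a·b·c + 27·a^2·c − 172·a·b − 215·a·b·c + 215·a·b^2 − 43·a^2·b + 20·a^2 + 25·a^2·c − 25·a^2·b + 5·a^3 + 36·b + 45·b·c − 45·b^2 + 9·a·b − 32·b·c − 40·b·c^2 + 40·b^2·c − 8·a·b·c − 72·b^2 − 90·b^2·c + 90·b^3 − 18·a·b^2 − 132·c − 165·c^2 + 165·b·c − 33·a·c + 40·c^2 + 50·c^3 − 50·b·c^2 + 10·a·c^2 + 108 + 135·c − 135·b + 27·a    [distributive law]
= −165·a − 165·a·c + 77·a·b − 28·a^2 + 145·a·c^2 − 358·a·b·c + 52·a^2·c + 197·a·b^2 − 68·a^2·b + 5·a^3 − 99·b + 178·b·c − 117·b^2 − 90·b·c^2 − 50·b^2·c + 90·b^3 + 3·c − 125·c^2 + 50·c^3 + 108    [combine like terms]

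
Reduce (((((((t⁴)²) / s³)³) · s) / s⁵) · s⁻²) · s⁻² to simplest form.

(((((((t⁴)²) / s³)³) · s) / s⁵) · s⁻²) · s⁻²
= (((((((t⁴)²)³) / ((s³)³)) · s) / s⁵) · s⁻²) · s⁻²    [power of a quotient]
= ((((((t⁴)⁶) / ((s³)³)) · s) / s⁵) · s⁻²) · s⁻²    [power of a power]
= ((((t²⁴ / ((s³)³)) · s) / s⁵) · s⁻²) · s⁻²    [power of a power]
= ((((t²⁴ / s⁹) · s) / s⁵) · s⁻²) · s⁻²    [power of a power]
= s⁻¹⁷·t²⁴    [quotient of powers; product of powers]

s⁻¹⁷·t²⁴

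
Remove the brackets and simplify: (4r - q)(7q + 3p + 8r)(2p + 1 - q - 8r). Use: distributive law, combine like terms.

52pqr + 20qr + 36q²r - 192qr² + 24p²r + 12pr - 32pr² + 32r² - 256r³ - 11pq² - 7q² + 7q³ - 6p²q - 3pq

(4r - q)(7q + 3p + 8r)(2p + 1 - q - 8r)
= (28qr + 12pr + 32r² - 7q² - 3pq - 8qr)(2p + 1 - q - 8r)    [distributive law]
= (20qr + 12pr + 32r² - 7q² - 3pq)(2p + 1 - q - 8r)    [combine like terms]
= 40pqr + 20qr - 20q²r - 160qr² + 24p²r + 12pr - 12pqr - 96pr² + 64pr² + 32r² - 32qr² - 256r³ - 14pq² - 7q² + 7q³ + 56q²r - 6p²q - 3pq + 3pq² + 24pqr    [distributive law]
= 52pqr + 20qr + 36q²r - 192qr² + 24p²r + 12pr - 32pr² + 32r² - 256r³ - 11pq² - 7q² + 7q³ - 6p²q - 3pq    [combine like terms]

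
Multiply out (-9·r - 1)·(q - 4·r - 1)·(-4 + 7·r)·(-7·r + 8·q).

(-9·r - 1)·(q - 4·r - 1)·(-4 + 7·r)·(-7·r + 8·q)
= (-9·q·r + 36·r^2 + 9·r - q + 4·r + 1)·(-4 + 7·r)·(-7·r + 8·q)    [distributive law]
= (-9·q·r + 36·r^2 + 13·r - q + 1)·(-4 + 7·r)·(-7·r + 8·q)    [combine like terms]
= (36·q·r - 63·q·r^2 - 144·r^2 + 252·r^3 - 52·r + 91·r^2 + 4·q - 7·q·r - 4 + 7·r)·(-7·r + 8·q)    [distributive law]
= (29·q·r - 63·q·r^2 - 53·r^2 + 252·r^3 - 45·r + 4·q - 4)·(-7·r + 8·q)    [combine like terms]
= -203·q·r^2 + 232·q^2·r + 441·q·r^3 - 504·q^2·r^2 + 371·r^3 - 424·q·r^2 - 1764·r^4 + 2016·q·r^3 + 315·r^2 - 360·q·r - 28·q·r + 32·q^2 + 28·r - 32·q    [distributive law]
= -627·q·r^2 + 232·q^2·r + 2457·q·r^3 - 504·q^2·r^2 + 371·r^3 - 1764·r^4 + 315·r^2 - 388·q·r + 32·q^2 + 28·r - 32·q    [combine like terms]

-627·q·r^2 + 232·q^2·r + 2457·q·r^3 - 504·q^2·r^2 + 371·r^3 - 1764·r^4 + 315·r^2 - 388·q·r + 32·q^2 + 28·r - 32·q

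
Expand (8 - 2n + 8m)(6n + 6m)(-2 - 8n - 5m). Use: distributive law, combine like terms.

(8 - 2n + 8m)(6n + 6m)(-2 - 8n - 5m)
= (48n + 48m - 12n² - 12mn + 48mn + 48m²)(-2 - 8n - 5m)    [distributive law]
= (48n + 48m - 12n² + 36mn + 48m²)(-2 - 8n - 5m)    [combine like terms]
= -96n - 384n² - 240mn - 96m - 384mn - 240m² + 24n² + 96n³ + 60mn² - 72mn - 288mn² - 180m²n - 96m² - 384m²n - 240m³    [distributive law]
= -96n - 360n² - 696mn - 96m - 336m² + 96n³ - 228mn² - 564m²n - 240m³    [combine like terms]

-96n - 360n² - 696mn - 96m - 336m² + 96n³ - 228mn² - 564m²n - 240m³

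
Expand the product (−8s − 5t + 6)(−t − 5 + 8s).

−32st + 88s − 64s^2 + 5t^2 + 19t − 30

(−8s − 5t + 6)(−t − 5 + 8s)
= 8st + 40s − 64s^2 + 5t^2 + 25t − 40st − 6t − 30 + 48s    [distributive law]
= −32st + 88s − 64s^2 + 5t^2 + 19t − 30    [combine like terms]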